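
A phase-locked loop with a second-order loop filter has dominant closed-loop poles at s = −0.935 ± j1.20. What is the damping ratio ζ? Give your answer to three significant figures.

ζ ≈ 0.615

|pole| = ω_n = √(0.935² + 1.20²) = 1.52 rad/s; ζ = cos θ = σ/ω_n = 0.615.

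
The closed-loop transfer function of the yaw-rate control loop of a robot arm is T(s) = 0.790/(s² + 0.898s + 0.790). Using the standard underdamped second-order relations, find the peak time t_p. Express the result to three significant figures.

ω_n = √0.790 = 0.889 rad/s; ζ = 0.898/(2·0.889) = 0.505.
ω_d = ω_n√(1−ζ²) = 0.767 rad/s. Then t_p = π/ω_d = 4.10 s.

t_p ≈ 4.10 s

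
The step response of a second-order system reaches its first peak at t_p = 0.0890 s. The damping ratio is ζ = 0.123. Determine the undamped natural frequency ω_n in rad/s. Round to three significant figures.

Peak time t_p = π/ω_d, so ω_d = π/t_p = π/0.0890 = 35.3 rad/s.
ω_n = ω_d/√(1−ζ²) = 35.3/√0.985 = 35.6 rad/s.

ω_n ≈ 35.6 rad/s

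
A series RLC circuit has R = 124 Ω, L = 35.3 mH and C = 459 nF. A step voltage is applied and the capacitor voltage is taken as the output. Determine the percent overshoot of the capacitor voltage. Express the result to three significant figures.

For a series RLC circuit (capacitor voltage as output), ω_n = 1/√(LC) = 1/√(35.3 mH · 459 nF) = 7860 rad/s.
ζ = (R/2)·√(C/L) = (124/2)·√(459 nF/35.3 mH) = 0.224.
%OS = 100 e^{−πζ/√(1−ζ²)} with ζ = 0.224 gives 48.6%.

%OS ≈ 48.6%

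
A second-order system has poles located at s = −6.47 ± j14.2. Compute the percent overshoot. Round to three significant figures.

The poles are at −σ ± jω_d with σ = 6.47 and ω_d = 14.2, so ω_n = √(σ²+ω_d²) = 15.6 rad/s and ζ = σ/ω_n = 0.415.
Overshoot: exp(−π·0.415/√(1−0.415²)) = 0.239, i.e. 23.9%.

%OS ≈ 23.9%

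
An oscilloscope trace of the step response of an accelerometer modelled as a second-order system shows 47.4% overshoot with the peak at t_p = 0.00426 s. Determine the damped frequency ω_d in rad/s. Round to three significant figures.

ω_d ≈ 737 rad/s

t_p = π/ω_d, so ω_d = π/0.00426 = 737 rad/s.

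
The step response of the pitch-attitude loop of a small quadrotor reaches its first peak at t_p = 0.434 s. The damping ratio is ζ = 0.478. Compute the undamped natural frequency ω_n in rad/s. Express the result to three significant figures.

Peak time t_p = π/ω_d, so ω_d = π/t_p = π/0.434 = 7.24 rad/s.
ω_n = ω_d/√(1−ζ²) = 7.24/√0.772 = 8.24 rad/s.

ω_n ≈ 8.24 rad/s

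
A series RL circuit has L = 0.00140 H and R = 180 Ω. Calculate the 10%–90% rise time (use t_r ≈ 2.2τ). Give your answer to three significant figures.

τ = L/R = 0.00140/180 = 0.00000778 s.
t_r ≈ 2.2τ = 0.0000171 s.

t_r ≈ 0.0000171 s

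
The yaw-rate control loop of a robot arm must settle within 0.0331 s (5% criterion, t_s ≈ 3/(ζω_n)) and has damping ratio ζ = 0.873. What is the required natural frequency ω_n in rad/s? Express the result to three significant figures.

ω_n ≈ 104 rad/s

Rearranging t_s ≈ 3/(ζω_n) gives ω_n = 3/(ζ·t_s) = 3/(0.873 × 0.0331) = 104 rad/s.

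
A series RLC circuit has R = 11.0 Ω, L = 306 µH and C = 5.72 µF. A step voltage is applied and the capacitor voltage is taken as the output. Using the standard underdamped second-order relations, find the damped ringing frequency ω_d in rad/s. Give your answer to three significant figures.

ω_d ≈ 15800 rad/s

For a series RLC circuit (capacitor voltage as output), ω_n = 1/√(LC) = 1/√(306 µH · 5.72 µF) = 23900 rad/s.
ζ = (R/2)·√(C/L) = (11.0/2)·√(5.72 µF/306 µH) = 0.752.
The damped frequency ω_d = ω_n√(1−ζ²) = 15800 rad/s.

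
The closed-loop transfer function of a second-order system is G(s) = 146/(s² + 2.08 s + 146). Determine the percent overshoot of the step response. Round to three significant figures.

%OS ≈ 76.2%

ω_n = √146 = 12.1 rad/s; ζ = 2.08/(2·12.1) = 0.0861.
Overshoot: exp(−π·0.0861/√(1−0.0861²)) = 0.762, i.e. 76.2%.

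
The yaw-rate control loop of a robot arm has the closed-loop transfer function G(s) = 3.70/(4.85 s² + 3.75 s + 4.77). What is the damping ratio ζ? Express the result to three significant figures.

ζ ≈ 0.390

Dividing through by 4.85: denominator becomes s² + 0.7732 s + 0.9835.
So ω_n = √0.9835 = 0.992 rad/s and ζ = 0.7732/(2·0.992) = 0.390.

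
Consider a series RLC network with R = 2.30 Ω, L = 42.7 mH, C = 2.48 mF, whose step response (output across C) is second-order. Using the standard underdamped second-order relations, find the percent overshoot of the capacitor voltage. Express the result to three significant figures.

%OS ≈ 40.4%

For a series RLC circuit (capacitor voltage as output), ω_n = 1/√(LC) = 1/√(42.7 mH · 2.48 mF) = 97.2 rad/s.
ζ = (R/2)·√(C/L) = (2.30/2)·√(2.48 mF/42.7 mH) = 0.277.
Overshoot: exp(−π·0.277/√(1−0.277²)) = 0.404, i.e. 40.4%.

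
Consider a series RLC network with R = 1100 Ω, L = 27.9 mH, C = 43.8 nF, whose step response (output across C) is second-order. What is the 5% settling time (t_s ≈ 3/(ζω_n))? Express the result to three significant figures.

For a series RLC circuit (capacitor voltage as output), ω_n = 1/√(LC) = 1/√(27.9 mH · 43.8 nF) = 28600 rad/s.
ζ = (R/2)·√(C/L) = (1100/2)·√(43.8 nF/27.9 mH) = 0.689.
t_s ≈ 3/(ζω_n) = 0.000152 s.

t_s ≈ 0.000152 s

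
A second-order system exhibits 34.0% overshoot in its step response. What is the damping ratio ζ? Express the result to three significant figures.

ζ ≈ 0.325

ζ = −ln(OS)/√(π² + (ln OS)²). With OS = 0.340, ln OS = −1.079 and ζ = 1.079/3.322 = 0.325.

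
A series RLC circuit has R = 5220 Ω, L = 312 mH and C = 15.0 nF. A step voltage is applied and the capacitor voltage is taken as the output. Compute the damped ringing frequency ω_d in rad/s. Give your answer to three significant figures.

For a series RLC circuit (capacitor voltage as output), ω_n = 1/√(LC) = 1/√(312 mH · 15.0 nF) = 14600 rad/s.
ζ = (R/2)·√(C/L) = (5220/2)·√(15.0 nF/312 mH) = 0.572.
The damped frequency ω_d = ω_n√(1−ζ²) = 12000 rad/s.

ω_d ≈ 12000 rad/s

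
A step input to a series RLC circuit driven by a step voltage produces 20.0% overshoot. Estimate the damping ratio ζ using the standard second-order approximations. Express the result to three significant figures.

ζ ≈ 0.456

Inverting the overshoot relation: ζ = |ln 0.200|/√(π² + ln²0.200) = 0.456.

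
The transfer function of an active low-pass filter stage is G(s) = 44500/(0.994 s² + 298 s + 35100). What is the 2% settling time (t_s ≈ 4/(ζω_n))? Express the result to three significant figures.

t_s ≈ 0.0267 s

Dividing through by 0.994: denominator becomes s² + 299.8 s + 35310.
So ω_n = √35310 = 188 rad/s and ζ = 299.8/(2·188) = 0.798.
t_s ≈ 4/(ζω_n) = 0.0267 s.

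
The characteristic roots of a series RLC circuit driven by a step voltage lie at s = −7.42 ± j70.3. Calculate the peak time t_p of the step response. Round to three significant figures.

t_p ≈ 0.0447 s

t_p = π/ω_d with ω_d = 70.3 (the imaginary part), so t_p = 0.0447 s.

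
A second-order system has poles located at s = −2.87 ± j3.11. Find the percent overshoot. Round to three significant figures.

%OS ≈ 5.51%

With σ = 2.87, ω_d = 3.11: ω_n = √(σ²+ω_d²) = 4.23 rad/s, ζ = σ/ω_n = 0.678.
%OS = 100 e^{−πζ/√(1−ζ²)} with ζ = 0.678 gives 5.51%.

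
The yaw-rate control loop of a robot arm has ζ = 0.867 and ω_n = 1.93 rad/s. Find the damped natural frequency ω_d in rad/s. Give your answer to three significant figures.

ω_d ≈ 0.962 rad/s

ω_d = ω_n√(1−ζ²) = 1.93·√0.248 = 0.962 rad/s.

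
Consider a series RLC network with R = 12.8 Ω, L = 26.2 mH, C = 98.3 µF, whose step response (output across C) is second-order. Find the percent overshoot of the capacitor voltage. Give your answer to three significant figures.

For a series RLC circuit (capacitor voltage as output), ω_n = 1/√(LC) = 1/√(26.2 mH · 98.3 µF) = 623 rad/s.
ζ = (R/2)·√(C/L) = (12.8/2)·√(98.3 µF/26.2 mH) = 0.392.
%OS = 100·exp(−πζ/√(1−ζ²)) = 26.2%.

%OS ≈ 26.2%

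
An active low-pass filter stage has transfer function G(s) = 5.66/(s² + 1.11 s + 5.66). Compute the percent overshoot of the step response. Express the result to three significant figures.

ω_n = √5.66 = 2.38 rad/s; ζ = 1.11/(2·2.38) = 0.233.
%OS = 100 e^{−πζ/√(1−ζ²)} with ζ = 0.233 gives 47.1%.

%OS ≈ 47.1%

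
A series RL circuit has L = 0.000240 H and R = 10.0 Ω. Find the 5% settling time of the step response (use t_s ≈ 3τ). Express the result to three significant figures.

t_s ≈ 0.0000720 s

τ = L/R = 0.000240/10.0 = 0.0000240 s.
t_s ≈ 3τ = 0.0000720 s.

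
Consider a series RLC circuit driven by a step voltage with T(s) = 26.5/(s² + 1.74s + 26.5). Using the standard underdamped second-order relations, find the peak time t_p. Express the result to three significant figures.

ω_n = √26.5 = 5.15 rad/s; ζ = 1.74/(2·5.15) = 0.169.
The damped frequency ω_d = ω_n√(1−ζ²) = 5.07 rad/s. Then t_p = π/ω_d = 0.619 s.

t_p ≈ 0.619 s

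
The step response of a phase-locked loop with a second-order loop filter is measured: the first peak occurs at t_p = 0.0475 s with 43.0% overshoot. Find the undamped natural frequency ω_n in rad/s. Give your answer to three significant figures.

From the overshoot, ζ = −ln(OS)/√(π²+ln²(OS)) = 0.259.
From t_p = π/ω_d, ω_d = π/0.0475 = 66.1 rad/s, so ω_n = ω_d/√(1−ζ²) = 68.5 rad/s.

ω_n ≈ 68.5 rad/s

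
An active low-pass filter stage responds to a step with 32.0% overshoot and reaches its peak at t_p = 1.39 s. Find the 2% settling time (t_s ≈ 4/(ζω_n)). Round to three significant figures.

From the overshoot, ζ = −ln(OS)/√(π²+ln²(OS)) = 0.341.
t_p = π/ω_d ⇒ ω_d = 2.26 rad/s; then ω_n = ω_d/√(1−ζ²) = 2.40 rad/s.
t_s ≈ 4/(ζω_n) = 4/(0.341·2.40) = 4.88 s.

t_s ≈ 4.88 s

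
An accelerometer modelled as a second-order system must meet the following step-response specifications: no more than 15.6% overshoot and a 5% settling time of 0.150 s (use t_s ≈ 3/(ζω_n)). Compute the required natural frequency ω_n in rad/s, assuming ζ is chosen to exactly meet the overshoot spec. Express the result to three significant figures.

ω_n ≈ 39.3 rad/s

ζ = −ln(OS)/√(π² + (ln OS)²). With OS = 0.156, ln OS = −1.858 and ζ = 1.858/3.650 = 0.509.
Then ω_n = 3/(ζ t_s) = 3/(0.509 × 0.150) = 39.3 rad/s.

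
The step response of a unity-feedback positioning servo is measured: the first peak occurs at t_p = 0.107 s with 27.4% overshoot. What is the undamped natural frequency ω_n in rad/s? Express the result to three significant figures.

ω_n ≈ 31.8 rad/s

ζ from %OS: ζ = |ln 0.274|/√(π²+ln²0.274) = 0.381.
t_p = π/ω_d ⇒ ω_d = 29.4 rad/s; then ω_n = ω_d/√(1−ζ²) = 31.8 rad/s.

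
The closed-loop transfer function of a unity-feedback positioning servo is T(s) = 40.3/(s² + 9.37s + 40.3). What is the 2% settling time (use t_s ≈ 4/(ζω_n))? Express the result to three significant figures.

t_s ≈ 0.854 s

Matching coefficients with s² + 2ζω_n s + ω_n² gives ω_n² = 40.3 ⇒ ω_n = 6.35 rad/s, and ζ = 9.37/(2ω_n) = 0.738.
t_s ≈ 4/(ζω_n) = 4/(0.738·6.35) = 0.854 s.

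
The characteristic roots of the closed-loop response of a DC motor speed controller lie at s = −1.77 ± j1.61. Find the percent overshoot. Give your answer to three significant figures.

With σ = 1.77, ω_d = 1.61: ω_n = √(σ²+ω_d²) = 2.39 rad/s, ζ = σ/ω_n = 0.740.
%OS = 100 e^{−πζ/√(1−ζ²)} with ζ = 0.740 gives 3.16%.

%OS ≈ 3.16%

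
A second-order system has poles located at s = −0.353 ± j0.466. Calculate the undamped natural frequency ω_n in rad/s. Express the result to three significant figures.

ω_n ≈ 0.585 rad/s

|pole| = ω_n = √(0.353² + 0.466²) = 0.585 rad/s; ζ = cos θ = σ/ω_n = 0.604.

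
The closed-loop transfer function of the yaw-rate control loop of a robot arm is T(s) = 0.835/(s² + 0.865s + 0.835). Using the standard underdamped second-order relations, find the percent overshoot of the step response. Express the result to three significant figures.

%OS ≈ 18.5%

Matching coefficients with s² + 2ζω_n s + ω_n² gives ω_n² = 0.835 ⇒ ω_n = 0.914 rad/s, and ζ = 0.865/(2ω_n) = 0.473.
%OS = 100 e^{−πζ/√(1−ζ²)} with ζ = 0.473 gives 18.5%.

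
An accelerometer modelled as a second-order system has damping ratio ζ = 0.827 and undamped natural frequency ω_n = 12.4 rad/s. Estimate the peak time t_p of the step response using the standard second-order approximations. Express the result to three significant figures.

t_p ≈ 0.451 s

The damped frequency is ω_d = ω_n√(1−ζ²) = 12.4·√(1−0.684) = 6.97 rad/s.
Peak time t_p = π/ω_d = π/6.97 = 0.451 s.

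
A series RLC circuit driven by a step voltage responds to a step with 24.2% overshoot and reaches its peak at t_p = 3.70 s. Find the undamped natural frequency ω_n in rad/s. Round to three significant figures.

ω_n ≈ 0.932 rad/s

The overshoot fixes ζ = −ln(OS)/√(π²+ln²(OS)) = 0.412.
t_p = π/ω_d ⇒ ω_d = 0.849 rad/s; then ω_n = ω_d/√(1−ζ²) = 0.932 rad/s.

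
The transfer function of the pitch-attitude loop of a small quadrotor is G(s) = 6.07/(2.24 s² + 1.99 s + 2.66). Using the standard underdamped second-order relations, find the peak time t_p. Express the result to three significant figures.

t_p ≈ 3.16 s

Dividing through by 2.24: denominator becomes s² + 0.8884 s + 1.188.
So ω_n = √1.188 = 1.09 rad/s and ζ = 0.8884/(2·1.09) = 0.408.
ω_d = ω_n√(1−ζ²) = 0.995 rad/s. t_p = π/ω_d = 3.16 s.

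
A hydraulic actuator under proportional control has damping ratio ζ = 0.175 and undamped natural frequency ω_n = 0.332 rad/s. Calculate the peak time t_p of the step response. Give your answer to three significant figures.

t_p ≈ 9.61 s

The damped frequency is ω_d = ω_n√(1−ζ²) = 0.332·√(1−0.0306) = 0.327 rad/s.
Peak time t_p = π/ω_d = π/0.327 = 9.61 s.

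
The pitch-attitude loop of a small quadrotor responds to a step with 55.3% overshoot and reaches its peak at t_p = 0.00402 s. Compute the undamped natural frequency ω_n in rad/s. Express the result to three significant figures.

From the overshoot, ζ = −ln(OS)/√(π²+ln²(OS)) = 0.185.
t_p = π/ω_d ⇒ ω_d = 781 rad/s; then ω_n = ω_d/√(1−ζ²) = 795 rad/s.

ω_n ≈ 795 rad/s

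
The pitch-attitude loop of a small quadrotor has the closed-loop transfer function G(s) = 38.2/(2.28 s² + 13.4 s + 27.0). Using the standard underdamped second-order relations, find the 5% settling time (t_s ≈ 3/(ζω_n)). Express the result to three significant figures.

Dividing through by 2.28: denominator becomes s² + 5.877 s + 11.84.
So ω_n = √11.84 = 3.44 rad/s and ζ = 5.877/(2·3.44) = 0.854.
t_s ≈ 3/(ζω_n) = 1.02 s.

t_s ≈ 1.02 s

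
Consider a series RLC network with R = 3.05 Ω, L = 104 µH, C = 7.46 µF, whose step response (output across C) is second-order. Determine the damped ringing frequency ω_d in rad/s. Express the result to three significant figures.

ω_d ≈ 32800 rad/s

For a series RLC circuit (capacitor voltage as output), ω_n = 1/√(LC) = 1/√(104 µH · 7.46 µF) = 35900 rad/s.
ζ = (R/2)·√(C/L) = (3.05/2)·√(7.46 µF/104 µH) = 0.408.
ω_d = ω_n√(1−ζ²) = 32800 rad/s.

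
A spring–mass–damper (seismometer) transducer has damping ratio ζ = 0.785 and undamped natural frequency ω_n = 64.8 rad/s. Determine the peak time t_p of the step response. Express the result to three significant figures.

The damped frequency is ω_d = ω_n√(1−ζ²) = 64.8·√(1−0.616) = 40.1 rad/s.
Peak time t_p = π/ω_d = π/40.1 = 0.0783 s.

t_p ≈ 0.0783 s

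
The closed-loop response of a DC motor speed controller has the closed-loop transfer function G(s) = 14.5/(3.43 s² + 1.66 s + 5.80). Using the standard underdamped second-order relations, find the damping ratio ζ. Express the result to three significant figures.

Dividing through by 3.43: denominator becomes s² + 0.4840 s + 1.691.
So ω_n = √1.691 = 1.30 rad/s and ζ = 0.4840/(2·1.30) = 0.186.

ζ ≈ 0.186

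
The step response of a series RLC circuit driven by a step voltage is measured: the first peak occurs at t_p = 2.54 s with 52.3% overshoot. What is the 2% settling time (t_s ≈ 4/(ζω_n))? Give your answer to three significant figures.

The overshoot fixes ζ = −ln(OS)/√(π²+ln²(OS)) = 0.202.
t_p = π/ω_d ⇒ ω_d = 1.24 rad/s; then ω_n = ω_d/√(1−ζ²) = 1.26 rad/s.
t_s ≈ 4/(ζω_n) = 4/(0.202·1.26) = 15.7 s.

t_s ≈ 15.7 s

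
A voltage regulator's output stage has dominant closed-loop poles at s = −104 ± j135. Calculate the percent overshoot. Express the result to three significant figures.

%OS ≈ 8.89%

|pole| = ω_n = √(104² + 135²) = 170 rad/s; ζ = cos θ = σ/ω_n = 0.610.
%OS = 100 e^{−πζ/√(1−ζ²)} with ζ = 0.610 gives 8.89%.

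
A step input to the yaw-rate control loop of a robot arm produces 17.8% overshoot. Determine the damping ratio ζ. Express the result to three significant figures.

ζ ≈ 0.482

ζ = −ln(OS)/√(π² + (ln OS)²). With OS = 0.178, ln OS = −1.726 and ζ = 1.726/3.584 = 0.482.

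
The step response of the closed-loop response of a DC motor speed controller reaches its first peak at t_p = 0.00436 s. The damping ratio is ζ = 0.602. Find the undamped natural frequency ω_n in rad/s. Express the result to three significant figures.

Peak time t_p = π/ω_d, so ω_d = π/t_p = π/0.00436 = 721 rad/s.
ω_n = ω_d/√(1−ζ²) = 721/√0.638 = 902 rad/s.

ω_n ≈ 902 rad/s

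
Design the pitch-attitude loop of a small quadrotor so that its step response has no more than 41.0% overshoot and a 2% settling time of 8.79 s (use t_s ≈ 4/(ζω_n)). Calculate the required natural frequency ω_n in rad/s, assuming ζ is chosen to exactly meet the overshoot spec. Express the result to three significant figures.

ω_n ≈ 1.67 rad/s

ζ = −ln(OS)/√(π² + (ln OS)²). With OS = 0.410, ln OS = −0.8916 and ζ = 0.8916/3.266 = 0.273.
From t_s ≈ 4/(ζω_n): ω_n = 4/(ζ·t_s) = 4/(0.273·8.79) = 1.67 rad/s.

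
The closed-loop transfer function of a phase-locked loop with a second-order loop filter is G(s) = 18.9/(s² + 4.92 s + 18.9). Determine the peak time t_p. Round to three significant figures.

t_p ≈ 0.876 s

Matching coefficients with s² + 2ζω_n s + ω_n² gives ω_n² = 18.9 ⇒ ω_n = 4.35 rad/s, and ζ = 4.92/(2ω_n) = 0.566.
The damped frequency ω_d = ω_n√(1−ζ²) = 3.58 rad/s. Then t_p = π/ω_d = 0.876 s.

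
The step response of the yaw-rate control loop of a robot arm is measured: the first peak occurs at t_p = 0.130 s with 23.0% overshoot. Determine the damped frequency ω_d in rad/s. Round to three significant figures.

ω_d ≈ 24.2 rad/s

t_p = π/ω_d, so ω_d = π/0.130 = 24.2 rad/s.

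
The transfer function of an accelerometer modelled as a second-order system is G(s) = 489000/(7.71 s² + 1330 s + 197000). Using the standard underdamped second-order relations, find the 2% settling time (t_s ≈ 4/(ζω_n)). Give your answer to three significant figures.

t_s ≈ 0.0464 s

Dividing through by 7.71: denominator becomes s² + 172.5 s + 25550.
So ω_n = √25550 = 160 rad/s and ζ = 172.5/(2·160) = 0.540.
t_s ≈ 4/(ζω_n) = 0.0464 s.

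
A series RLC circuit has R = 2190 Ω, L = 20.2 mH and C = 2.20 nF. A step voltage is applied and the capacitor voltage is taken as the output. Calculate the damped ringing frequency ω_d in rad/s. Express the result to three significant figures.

ω_d ≈ 140000 rad/s

For a series RLC circuit (capacitor voltage as output), ω_n = 1/√(LC) = 1/√(20.2 mH · 2.20 nF) = 150000 rad/s.
ζ = (R/2)·√(C/L) = (2190/2)·√(2.20 nF/20.2 mH) = 0.361.
ω_d = ω_n√(1−ζ²) = 140000 rad/s.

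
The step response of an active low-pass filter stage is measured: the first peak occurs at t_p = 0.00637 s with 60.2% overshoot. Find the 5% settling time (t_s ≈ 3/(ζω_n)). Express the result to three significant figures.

t_s ≈ 0.0377 s

From the overshoot, ζ = −ln(OS)/√(π²+ln²(OS)) = 0.159.
t_p = π/ω_d ⇒ ω_d = 493 rad/s; then ω_n = ω_d/√(1−ζ²) = 500 rad/s.
t_s ≈ 3/(ζω_n) = 3/(0.159·500) = 0.0377 s.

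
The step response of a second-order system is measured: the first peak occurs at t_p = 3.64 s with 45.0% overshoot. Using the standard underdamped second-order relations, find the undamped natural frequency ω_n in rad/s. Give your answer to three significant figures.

ω_n ≈ 0.891 rad/s

From the overshoot, ζ = −ln(OS)/√(π²+ln²(OS)) = 0.246.
t_p = π/ω_d ⇒ ω_d = 0.863 rad/s; then ω_n = ω_d/√(1−ζ²) = 0.891 rad/s.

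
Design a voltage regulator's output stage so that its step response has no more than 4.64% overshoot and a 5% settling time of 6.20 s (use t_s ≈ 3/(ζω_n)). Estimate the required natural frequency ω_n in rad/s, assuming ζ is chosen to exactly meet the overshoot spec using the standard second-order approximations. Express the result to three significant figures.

Inverting the overshoot relation: ζ = |ln 0.0464|/√(π² + ln²0.0464) = 0.699.
From t_s ≈ 3/(ζω_n): ω_n = 3/(ζ·t_s) = 3/(0.699·6.20) = 0.692 rad/s.

ω_n ≈ 0.692 rad/s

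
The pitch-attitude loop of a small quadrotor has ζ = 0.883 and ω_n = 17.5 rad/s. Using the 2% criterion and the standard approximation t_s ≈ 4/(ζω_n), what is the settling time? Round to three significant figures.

t_s ≈ 0.259 s

t_s ≈ 4/(ζω_n) = 4/(0.883 × 17.5) = 0.259 s.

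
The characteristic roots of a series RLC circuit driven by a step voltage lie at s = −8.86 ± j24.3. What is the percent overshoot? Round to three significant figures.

With σ = 8.86, ω_d = 24.3: ω_n = √(σ²+ω_d²) = 25.9 rad/s, ζ = σ/ω_n = 0.343.
%OS = 100·exp(−πζ/√(1−ζ²)) = 31.8%.

%OS ≈ 31.8%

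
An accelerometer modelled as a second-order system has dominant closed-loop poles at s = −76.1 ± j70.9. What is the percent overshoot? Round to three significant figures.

With σ = 76.1, ω_d = 70.9: ω_n = √(σ²+ω_d²) = 104 rad/s, ζ = σ/ω_n = 0.732.
Overshoot: exp(−π·0.732/√(1−0.732²)) = 0.0343, i.e. 3.43%.

%OS ≈ 3.43%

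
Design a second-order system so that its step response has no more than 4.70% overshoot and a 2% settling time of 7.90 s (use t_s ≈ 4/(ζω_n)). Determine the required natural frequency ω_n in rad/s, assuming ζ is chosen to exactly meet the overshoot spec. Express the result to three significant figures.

ω_n ≈ 0.726 rad/s

ζ = −ln(OS)/√(π² + (ln OS)²). With OS = 0.0470, ln OS = −3.058 and ζ = 3.058/4.384 = 0.697.
From t_s ≈ 4/(ζω_n): ω_n = 4/(ζ·t_s) = 4/(0.697·7.90) = 0.726 rad/s.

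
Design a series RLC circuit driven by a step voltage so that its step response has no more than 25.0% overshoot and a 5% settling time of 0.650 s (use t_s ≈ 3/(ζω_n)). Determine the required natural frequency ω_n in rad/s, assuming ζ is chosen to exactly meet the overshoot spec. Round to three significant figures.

ω_n ≈ 11.4 rad/s

ζ = −ln(OS)/√(π² + (ln OS)²). With OS = 0.250, ln OS = −1.386 and ζ = 1.386/3.434 = 0.404.
From t_s ≈ 3/(ζω_n): ω_n = 3/(ζ·t_s) = 3/(0.404·0.650) = 11.4 rad/s.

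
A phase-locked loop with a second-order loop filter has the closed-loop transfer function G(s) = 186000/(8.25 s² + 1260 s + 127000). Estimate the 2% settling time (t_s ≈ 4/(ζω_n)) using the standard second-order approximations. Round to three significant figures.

t_s ≈ 0.0524 s

Dividing through by 8.25: denominator becomes s² + 152.7 s + 15390.
So ω_n = √15390 = 124 rad/s and ζ = 152.7/(2·124) = 0.615.
t_s ≈ 4/(ζω_n) = 0.0524 s.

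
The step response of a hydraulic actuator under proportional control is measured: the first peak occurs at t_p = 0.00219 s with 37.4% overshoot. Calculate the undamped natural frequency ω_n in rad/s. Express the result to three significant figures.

From the overshoot, ζ = −ln(OS)/√(π²+ln²(OS)) = 0.299.
t_p = π/ω_d ⇒ ω_d = 1430 rad/s; then ω_n = ω_d/√(1−ζ²) = 1500 rad/s.

ω_n ≈ 1500 rad/s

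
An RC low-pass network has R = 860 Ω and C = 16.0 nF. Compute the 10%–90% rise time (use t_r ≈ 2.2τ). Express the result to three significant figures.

t_r ≈ 0.0000303 s

τ = RC = 860 × 16.0 nF = 0.0000138 s.
t_r ≈ 2.2τ = 0.0000303 s.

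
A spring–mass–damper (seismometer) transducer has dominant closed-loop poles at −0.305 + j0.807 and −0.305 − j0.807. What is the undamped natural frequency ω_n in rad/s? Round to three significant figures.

|pole| = ω_n = √(0.305² + 0.807²) = 0.863 rad/s; ζ = cos θ = σ/ω_n = 0.354.

ω_n ≈ 0.863 rad/s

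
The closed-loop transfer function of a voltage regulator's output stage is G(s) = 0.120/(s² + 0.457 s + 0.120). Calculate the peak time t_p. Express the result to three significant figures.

Comparing the denominator to s² + 2ζω_n s + ω_n²: ω_n = √0.120 = 0.346 rad/s, and 2ζω_n = 0.457 so ζ = 0.457/(2·0.346) = 0.660.
ω_d = ω_n√(1−ζ²) = 0.260 rad/s. Then t_p = π/ω_d = 12.1 s.

t_p ≈ 12.1 s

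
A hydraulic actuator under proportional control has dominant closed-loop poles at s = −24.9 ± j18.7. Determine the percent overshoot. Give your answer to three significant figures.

%OS ≈ 1.52%

The poles are at −σ ± jω_d with σ = 24.9 and ω_d = 18.7, so ω_n = √(σ²+ω_d²) = 31.1 rad/s and ζ = σ/ω_n = 0.800.
Overshoot: exp(−π·0.800/√(1−0.800²)) = 0.0152, i.e. 1.52%.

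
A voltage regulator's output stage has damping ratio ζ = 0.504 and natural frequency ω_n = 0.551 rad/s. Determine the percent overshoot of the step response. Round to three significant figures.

%OS ≈ 16.0%

For an underdamped second-order system, %OS = 100·exp(−πζ/√(1−ζ²)).
πζ/√(1−ζ²) = π·0.504/√(1−0.254) = 1.833, so %OS = 100·e^(−1.833) = 16.0%.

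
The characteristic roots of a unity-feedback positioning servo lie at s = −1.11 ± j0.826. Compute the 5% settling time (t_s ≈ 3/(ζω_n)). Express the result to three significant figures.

For poles at −σ ± jω_d, ζω_n = σ = 1.11, so t_s ≈ 3/σ = 2.70 s.

t_s ≈ 2.70 s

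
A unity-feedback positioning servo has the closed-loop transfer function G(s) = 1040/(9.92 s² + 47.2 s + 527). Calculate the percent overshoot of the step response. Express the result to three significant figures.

Dividing through by 9.92: denominator becomes s² + 4.758 s + 53.12.
So ω_n = √53.12 = 7.29 rad/s and ζ = 4.758/(2·7.29) = 0.326.
%OS = 100 e^{−πζ/√(1−ζ²)} with ζ = 0.326 gives 33.8%.

%OS ≈ 33.8%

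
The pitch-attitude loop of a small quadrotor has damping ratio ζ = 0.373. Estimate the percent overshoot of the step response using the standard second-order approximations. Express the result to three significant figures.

For an underdamped second-order system, %OS = 100·exp(−πζ/√(1−ζ²)).
πζ/√(1−ζ²) = π·0.373/√(1−0.139) = 1.263, so %OS = 100·e^(−1.263) = 28.3%.

%OS ≈ 28.3%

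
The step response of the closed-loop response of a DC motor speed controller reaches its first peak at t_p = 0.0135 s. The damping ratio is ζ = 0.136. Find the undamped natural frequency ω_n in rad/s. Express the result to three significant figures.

Peak time t_p = π/ω_d, so ω_d = π/t_p = π/0.0135 = 233 rad/s.
ω_n = ω_d/√(1−ζ²) = 233/√0.982 = 235 rad/s.

ω_n ≈ 235 rad/s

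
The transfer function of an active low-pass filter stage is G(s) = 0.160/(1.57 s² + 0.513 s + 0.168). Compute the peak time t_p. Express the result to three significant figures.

t_p ≈ 11.1 s

Dividing through by 1.57: denominator becomes s² + 0.3268 s + 0.1070.
So ω_n = √0.1070 = 0.327 rad/s and ζ = 0.3268/(2·0.327) = 0.499.
ω_d = ω_n√(1−ζ²) = 0.283 rad/s. t_p = π/ω_d = 11.1 s.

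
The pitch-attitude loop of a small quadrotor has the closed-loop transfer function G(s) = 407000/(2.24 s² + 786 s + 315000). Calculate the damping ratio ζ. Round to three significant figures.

Dividing through by 2.24: denominator becomes s² + 350.9 s + 140600.
So ω_n = √140600 = 375 rad/s and ζ = 350.9/(2·375) = 0.468.

ζ ≈ 0.468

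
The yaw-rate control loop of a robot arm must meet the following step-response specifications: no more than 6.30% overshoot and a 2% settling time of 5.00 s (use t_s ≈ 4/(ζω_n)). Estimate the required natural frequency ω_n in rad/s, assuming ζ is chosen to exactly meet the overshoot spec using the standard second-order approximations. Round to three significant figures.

ω_n ≈ 1.21 rad/s

ζ = −ln(OS)/√(π² + (ln OS)²). With OS = 0.0630, ln OS = −2.765 and ζ = 2.765/4.185 = 0.661.
Then ω_n = 4/(ζ t_s) = 4/(0.661 × 5.00) = 1.21 rad/s.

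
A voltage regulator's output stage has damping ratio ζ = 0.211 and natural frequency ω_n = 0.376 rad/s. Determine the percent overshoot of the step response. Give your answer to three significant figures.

For an underdamped second-order system, %OS = 100·exp(−πζ/√(1−ζ²)).
πζ/√(1−ζ²) = π·0.211/√(1−0.0445) = 0.6781, so %OS = 100·e^(−0.6781) = 50.8%.

%OS ≈ 50.8%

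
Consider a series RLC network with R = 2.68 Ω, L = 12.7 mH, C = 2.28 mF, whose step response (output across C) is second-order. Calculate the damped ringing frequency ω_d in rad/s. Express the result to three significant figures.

ω_d ≈ 153 rad/s

For a series RLC circuit (capacitor voltage as output), ω_n = 1/√(LC) = 1/√(12.7 mH · 2.28 mF) = 186 rad/s.
ζ = (R/2)·√(C/L) = (2.68/2)·√(2.28 mF/12.7 mH) = 0.568.
ω_d = 186·√(1 − 0.568²) = 153 rad/s.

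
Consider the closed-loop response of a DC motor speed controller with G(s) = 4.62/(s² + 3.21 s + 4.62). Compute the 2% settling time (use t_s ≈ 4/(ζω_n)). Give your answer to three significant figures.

t_s ≈ 2.49 s

Matching coefficients with s² + 2ζω_n s + ω_n² gives ω_n² = 4.62 ⇒ ω_n = 2.15 rad/s, and ζ = 3.21/(2ω_n) = 0.747.
t_s ≈ 4/(ζω_n) = 4/(0.747·2.15) = 2.49 s.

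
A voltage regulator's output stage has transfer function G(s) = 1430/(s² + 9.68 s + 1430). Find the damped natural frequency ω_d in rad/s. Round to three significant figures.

Matching coefficients with s² + 2ζω_n s + ω_n² gives ω_n² = 1430 ⇒ ω_n = 37.8 rad/s, and ζ = 9.68/(2ω_n) = 0.128.
The damped frequency ω_d = ω_n√(1−ζ²) = 37.5 rad/s.

ω_d ≈ 37.5 rad/s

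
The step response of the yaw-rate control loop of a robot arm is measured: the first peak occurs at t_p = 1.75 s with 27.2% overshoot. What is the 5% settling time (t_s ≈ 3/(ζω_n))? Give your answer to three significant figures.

ζ from %OS: ζ = |ln 0.272|/√(π²+ln²0.272) = 0.383.
t_p = π/ω_d ⇒ ω_d = 1.80 rad/s; then ω_n = ω_d/√(1−ζ²) = 1.94 rad/s.
t_s ≈ 3/(ζω_n) = 3/(0.383·1.94) = 4.03 s.

t_s ≈ 4.03 s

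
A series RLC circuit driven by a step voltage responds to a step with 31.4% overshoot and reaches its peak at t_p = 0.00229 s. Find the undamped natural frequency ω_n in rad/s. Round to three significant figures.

ω_n ≈ 1460 rad/s

The overshoot fixes ζ = −ln(OS)/√(π²+ln²(OS)) = 0.346.
From t_p = π/ω_d, ω_d = π/0.00229 = 1370 rad/s, so ω_n = ω_d/√(1−ζ²) = 1460 rad/s.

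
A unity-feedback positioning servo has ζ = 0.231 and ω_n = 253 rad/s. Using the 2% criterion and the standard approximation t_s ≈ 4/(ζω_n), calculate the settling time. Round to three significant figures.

t_s ≈ 0.0684 s

t_s ≈ 4/(ζω_n) = 4/(0.231 × 253) = 0.0684 s.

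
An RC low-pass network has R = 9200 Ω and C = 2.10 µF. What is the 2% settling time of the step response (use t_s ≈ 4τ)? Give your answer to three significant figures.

t_s ≈ 0.0773 s

τ = RC = 9200 × 2.10 µF = 0.0193 s.
t_s ≈ 4τ = 0.0773 s.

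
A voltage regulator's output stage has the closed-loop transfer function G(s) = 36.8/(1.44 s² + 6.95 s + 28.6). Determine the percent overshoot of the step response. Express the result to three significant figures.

Dividing through by 1.44: denominator becomes s² + 4.826 s + 19.86.
So ω_n = √19.86 = 4.46 rad/s and ζ = 4.826/(2·4.46) = 0.541.
Overshoot: exp(−π·0.541/√(1−0.541²)) = 0.132, i.e. 13.2%.

%OS ≈ 13.2%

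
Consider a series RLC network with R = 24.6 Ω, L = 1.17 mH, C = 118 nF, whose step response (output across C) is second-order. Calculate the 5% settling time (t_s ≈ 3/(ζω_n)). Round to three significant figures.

t_s ≈ 0.000285 s

For a series RLC circuit (capacitor voltage as output), ω_n = 1/√(LC) = 1/√(1.17 mH · 118 nF) = 85100 rad/s.
ζ = (R/2)·√(C/L) = (24.6/2)·√(118 nF/1.17 mH) = 0.124.
t_s ≈ 3/(ζω_n) = 0.000285 s.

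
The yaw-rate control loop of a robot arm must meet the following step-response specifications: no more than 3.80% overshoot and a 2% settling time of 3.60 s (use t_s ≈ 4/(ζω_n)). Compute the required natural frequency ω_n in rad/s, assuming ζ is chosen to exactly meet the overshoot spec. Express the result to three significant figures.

ω_n ≈ 1.54 rad/s

Inverting the overshoot relation: ζ = |ln 0.0380|/√(π² + ln²0.0380) = 0.721.
From t_s ≈ 4/(ζω_n): ω_n = 4/(ζ·t_s) = 4/(0.721·3.60) = 1.54 rad/s.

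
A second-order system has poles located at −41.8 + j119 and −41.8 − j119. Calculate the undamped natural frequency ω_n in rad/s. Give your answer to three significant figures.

ω_n ≈ 126 rad/s

With σ = 41.8, ω_d = 119: ω_n = √(σ²+ω_d²) = 126 rad/s, ζ = σ/ω_n = 0.331.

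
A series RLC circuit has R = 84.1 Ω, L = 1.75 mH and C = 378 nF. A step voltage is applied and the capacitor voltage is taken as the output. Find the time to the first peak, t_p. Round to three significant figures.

t_p ≈ 0.000103 s

For a series RLC circuit (capacitor voltage as output), ω_n = 1/√(LC) = 1/√(1.75 mH · 378 nF) = 38900 rad/s.
ζ = (R/2)·√(C/L) = (84.1/2)·√(378 nF/1.75 mH) = 0.618.
The damped frequency ω_d = ω_n√(1−ζ²) = 30600 rad/s. t_p = π/ω_d = 0.000103 s.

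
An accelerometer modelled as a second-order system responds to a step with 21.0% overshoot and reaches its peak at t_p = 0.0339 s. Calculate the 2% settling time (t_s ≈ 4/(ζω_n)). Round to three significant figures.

t_s ≈ 0.0869 s

ζ from %OS: ζ = |ln 0.210|/√(π²+ln²0.210) = 0.445.
From t_p = π/ω_d, ω_d = π/0.0339 = 92.7 rad/s, so ω_n = ω_d/√(1−ζ²) = 103 rad/s.
t_s ≈ 4/(ζω_n) = 4/(0.445·103) = 0.0869 s.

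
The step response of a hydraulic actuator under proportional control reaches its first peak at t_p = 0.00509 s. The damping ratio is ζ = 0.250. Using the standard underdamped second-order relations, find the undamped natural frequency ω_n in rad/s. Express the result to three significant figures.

ω_n ≈ 637 rad/s

Peak time t_p = π/ω_d, so ω_d = π/t_p = π/0.00509 = 617 rad/s.
ω_n = ω_d/√(1−ζ²) = 617/√0.938 = 637 rad/s.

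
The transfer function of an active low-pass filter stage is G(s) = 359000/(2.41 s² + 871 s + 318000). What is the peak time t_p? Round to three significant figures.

t_p ≈ 0.00997 s

Dividing through by 2.41: denominator becomes s² + 361.4 s + 132000.
So ω_n = √132000 = 363 rad/s and ζ = 361.4/(2·363) = 0.497.
ω_d = ω_n√(1−ζ²) = 315 rad/s. t_p = π/ω_d = 0.00997 s.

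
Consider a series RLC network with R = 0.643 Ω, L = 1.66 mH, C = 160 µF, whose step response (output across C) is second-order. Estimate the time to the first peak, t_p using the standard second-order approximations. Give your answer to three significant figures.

For a series RLC circuit (capacitor voltage as output), ω_n = 1/√(LC) = 1/√(1.66 mH · 160 µF) = 1940 rad/s.
ζ = (R/2)·√(C/L) = (0.643/2)·√(160 µF/1.66 mH) = 0.0998.
ω_d = ω_n√(1−ζ²) = 1930 rad/s. t_p = π/ω_d = 0.00163 s.

t_p ≈ 0.00163 s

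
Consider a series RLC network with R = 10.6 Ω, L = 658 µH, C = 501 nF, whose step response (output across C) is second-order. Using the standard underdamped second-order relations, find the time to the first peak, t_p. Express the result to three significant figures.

t_p ≈ 0.0000577 s

For a series RLC circuit (capacitor voltage as output), ω_n = 1/√(LC) = 1/√(658 µH · 501 nF) = 55100 rad/s.
ζ = (R/2)·√(C/L) = (10.6/2)·√(501 nF/658 µH) = 0.146.
ω_d = 55100·√(1 − 0.146²) = 54500 rad/s. t_p = π/ω_d = 0.0000577 s.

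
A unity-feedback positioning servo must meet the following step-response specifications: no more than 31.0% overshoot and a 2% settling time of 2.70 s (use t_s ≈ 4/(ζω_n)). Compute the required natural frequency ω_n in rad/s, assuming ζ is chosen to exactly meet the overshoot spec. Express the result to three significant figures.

ζ = −ln(OS)/√(π² + (ln OS)²). With OS = 0.310, ln OS = −1.171 and ζ = 1.171/3.353 = 0.349.
Then ω_n = 4/(ζ t_s) = 4/(0.349 × 2.70) = 4.24 rad/s.

ω_n ≈ 4.24 rad/s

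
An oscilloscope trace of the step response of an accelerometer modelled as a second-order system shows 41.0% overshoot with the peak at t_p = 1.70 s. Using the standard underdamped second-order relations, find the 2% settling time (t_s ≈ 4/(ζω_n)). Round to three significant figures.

t_s ≈ 7.63 s

ζ from %OS: ζ = |ln 0.410|/√(π²+ln²0.410) = 0.273.
t_p = π/ω_d ⇒ ω_d = 1.85 rad/s; then ω_n = ω_d/√(1−ζ²) = 1.92 rad/s.
t_s ≈ 4/(ζω_n) = 4/(0.273·1.92) = 7.63 s.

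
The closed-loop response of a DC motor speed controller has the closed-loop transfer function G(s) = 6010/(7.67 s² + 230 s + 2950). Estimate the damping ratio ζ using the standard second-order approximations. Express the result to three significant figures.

ζ ≈ 0.765

Dividing through by 7.67: denominator becomes s² + 29.99 s + 384.6.
So ω_n = √384.6 = 19.6 rad/s and ζ = 29.99/(2·19.6) = 0.765.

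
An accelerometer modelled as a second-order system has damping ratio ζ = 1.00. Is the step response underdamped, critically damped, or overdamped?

Since ζ = 1, the system is critically damped.

critically damped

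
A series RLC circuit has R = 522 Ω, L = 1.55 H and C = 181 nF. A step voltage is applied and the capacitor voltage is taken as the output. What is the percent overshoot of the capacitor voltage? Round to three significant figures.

%OS ≈ 75.5%

For a series RLC circuit (capacitor voltage as output), ω_n = 1/√(LC) = 1/√(1.55 H · 181 nF) = 1890 rad/s.
ζ = (R/2)·√(C/L) = (522/2)·√(181 nF/1.55 H) = 0.0892.
Overshoot: exp(−π·0.0892/√(1−0.0892²)) = 0.755, i.e. 75.5%.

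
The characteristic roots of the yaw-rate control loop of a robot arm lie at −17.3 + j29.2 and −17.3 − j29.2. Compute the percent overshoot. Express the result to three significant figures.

The poles are at −σ ± jω_d with σ = 17.3 and ω_d = 29.2, so ω_n = √(σ²+ω_d²) = 33.9 rad/s and ζ = σ/ω_n = 0.510.
Overshoot: exp(−π·0.510/√(1−0.510²)) = 0.155, i.e. 15.5%.

%OS ≈ 15.5%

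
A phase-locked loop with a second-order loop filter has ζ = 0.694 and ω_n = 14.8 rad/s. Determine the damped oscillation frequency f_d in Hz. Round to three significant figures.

ω_d = ω_n√(1−ζ²) = 14.8·√0.518 = 10.7 rad/s.
f_d = ω_d/(2π) = 1.70 Hz.

f_d ≈ 1.70 Hz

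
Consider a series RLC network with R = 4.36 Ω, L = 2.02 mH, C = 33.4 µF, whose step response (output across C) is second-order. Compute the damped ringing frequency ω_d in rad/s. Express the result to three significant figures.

ω_d ≈ 3700 rad/s

For a series RLC circuit (capacitor voltage as output), ω_n = 1/√(LC) = 1/√(2.02 mH · 33.4 µF) = 3850 rad/s.
ζ = (R/2)·√(C/L) = (4.36/2)·√(33.4 µF/2.02 mH) = 0.280.
ω_d = ω_n√(1−ζ²) = 3700 rad/s.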